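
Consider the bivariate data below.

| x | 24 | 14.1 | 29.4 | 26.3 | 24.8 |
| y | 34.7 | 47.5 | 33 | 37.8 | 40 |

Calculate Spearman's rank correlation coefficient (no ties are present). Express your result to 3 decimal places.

Rank x: 2, 1, 5, 4, 3
Rank y: 2, 5, 1, 3, 4
d = rank(x) − rank(y): 0, -4, 4, 1, -1; Σd² = 34
ρ = 1 − 6Σd² / [n(n²−1)] = 1 − 6×34 / (5×24) = 1 − 204/120 ≈ -0.700

-0.700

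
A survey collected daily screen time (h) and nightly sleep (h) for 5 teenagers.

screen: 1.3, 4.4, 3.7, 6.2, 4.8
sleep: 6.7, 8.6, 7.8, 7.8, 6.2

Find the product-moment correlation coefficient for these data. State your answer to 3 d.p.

0.312

n = 5, Σx = 20.4, Σy = 37.1, Σx² = 96.22, Σy² = 278.97, Σxy = 153.53
nΣxy − ΣxΣy = 767.65 − 756.84 = 10.81
nΣx² − (Σx)² = 481.1 − 416.16 = 64.94; nΣy² − (Σy)² = 1394.85 − 1376.41 = 18.44
r = 10.81 / √(64.94 × 18.44) = 10.81 / 34.6048 ≈ 0.312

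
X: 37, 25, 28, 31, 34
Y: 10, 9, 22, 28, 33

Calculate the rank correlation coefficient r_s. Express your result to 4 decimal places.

0.4000

Rank X: 5, 1, 2, 3, 4
Rank Y: 2, 1, 3, 4, 5
d = rank(X) − rank(Y): 3, 0, -1, -1, -1; Σd² = 12
ρ = 1 − 6Σd² / [n(n²−1)] = 1 − 6×12 / (5×24) = 1 − 72/120 ≈ 0.4000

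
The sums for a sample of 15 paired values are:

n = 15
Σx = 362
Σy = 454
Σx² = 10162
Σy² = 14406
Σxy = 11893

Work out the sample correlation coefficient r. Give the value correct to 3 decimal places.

0.962

r = (nΣxy − ΣxΣy) / √[(nΣx² − (Σx)²)(nΣy² − (Σy)²)]
Numerator: 15×11893 − 362×454 = 14047
Denominator: √[(152430 − 131044)(216090 − 206116)] = √[21386 × 9974] = 14604.9294
r = 14047 / 14604.9294 ≈ 0.962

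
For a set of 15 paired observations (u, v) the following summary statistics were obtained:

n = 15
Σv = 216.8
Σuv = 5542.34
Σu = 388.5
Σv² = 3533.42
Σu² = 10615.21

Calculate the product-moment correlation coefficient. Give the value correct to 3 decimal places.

r = (nΣuv − ΣuΣv) / √[(nΣu² − (Σu)²)(nΣv² − (Σv)²)]
Numerator: 15×5542.34 − 388.5×216.8 = -1091.7
Denominator: √[(159228.15 − 150932.25)(53001.3 − 47002.24)] = √[8295.9 × 5999.06] = 7054.6156
r = -1091.7 / 7054.6156 ≈ -0.155

-0.155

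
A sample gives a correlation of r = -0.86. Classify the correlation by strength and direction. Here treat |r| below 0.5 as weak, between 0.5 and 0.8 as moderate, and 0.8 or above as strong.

r = -0.86 < 0 so the relationship is negative.
|r| = 0.86, which falls in the strong range.

strong negative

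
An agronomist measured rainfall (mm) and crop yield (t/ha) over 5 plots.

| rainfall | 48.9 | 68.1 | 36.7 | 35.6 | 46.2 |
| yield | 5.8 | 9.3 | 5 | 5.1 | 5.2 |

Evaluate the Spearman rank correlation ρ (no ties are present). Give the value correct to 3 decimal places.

Rank rainfall: 4, 5, 2, 1, 3
Rank yield: 4, 5, 1, 2, 3
d = rank(rainfall) − rank(yield): 0, 0, 1, -1, 0; Σd² = 2
ρ = 1 − 6Σd² / [n(n²−1)] = 1 − 6×2 / (5×24) = 1 − 12/120 ≈ 0.900

0.900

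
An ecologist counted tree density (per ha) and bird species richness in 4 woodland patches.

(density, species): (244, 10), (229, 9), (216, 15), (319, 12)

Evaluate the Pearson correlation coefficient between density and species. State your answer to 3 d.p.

n = 4, Σx = 1008, Σy = 46, Σx² = 260394, Σy² = 550, Σxy = 11569
nΣxy − ΣxΣy = 46276 − 46368 = -92
nΣx² − (Σx)² = 1041576 − 1016064 = 25512; nΣy² − (Σy)² = 2200 − 2116 = 84
r = -92 / √(25512 × 84) = -92 / 1463.9016 ≈ -0.063

-0.063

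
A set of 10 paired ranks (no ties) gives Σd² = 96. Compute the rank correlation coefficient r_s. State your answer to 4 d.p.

0.4182

ρ = 1 − 6Σd² / [n(n²−1)] = 1 − 6×96 / (10×99)
  = 1 − 576/990 = 1 − 0.58182 ≈ 0.4182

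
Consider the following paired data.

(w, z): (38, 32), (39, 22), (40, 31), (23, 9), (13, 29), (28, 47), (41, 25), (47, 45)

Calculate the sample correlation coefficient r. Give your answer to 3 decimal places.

n = 8, Σw = 269, Σz = 240, Σw² = 9937, Σz² = 8250, Σwz = 8354
nΣwz − ΣwΣz = 66832 − 64560 = 2272
nΣw² − (Σw)² = 79496 − 72361 = 7135; nΣz² − (Σz)² = 66000 − 57600 = 8400
r = 2272 / √(7135 × 8400) = 2272 / 7741.7052 ≈ 0.293

0.293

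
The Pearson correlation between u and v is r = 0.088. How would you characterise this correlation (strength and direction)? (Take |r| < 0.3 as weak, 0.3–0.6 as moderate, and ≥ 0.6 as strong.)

weak positive

r = 0.088 > 0 so the relationship is positive.
|r| = 0.088, which falls in the weak range.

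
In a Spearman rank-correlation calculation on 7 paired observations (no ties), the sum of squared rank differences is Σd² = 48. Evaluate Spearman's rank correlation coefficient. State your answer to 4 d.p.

ρ = 1 − 6Σd² / [n(n²−1)] = 1 − 6×48 / (7×48)
  = 1 − 288/336 = 1 − 0.85714 ≈ 0.1429

0.1429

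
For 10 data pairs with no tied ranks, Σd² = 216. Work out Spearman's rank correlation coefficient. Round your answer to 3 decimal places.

ρ = 1 − 6Σd² / [n(n²−1)] = 1 − 6×216 / (10×99)
  = 1 − 1296/990 = 1 − 1.3091 ≈ -0.309

-0.309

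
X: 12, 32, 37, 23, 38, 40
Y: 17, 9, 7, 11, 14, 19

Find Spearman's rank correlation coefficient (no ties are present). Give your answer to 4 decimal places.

Rank X: 1, 3, 4, 2, 5, 6
Rank Y: 5, 2, 1, 3, 4, 6
d = rank(X) − rank(Y): -4, 1, 3, -1, 1, 0; Σd² = 28
ρ = 1 − 6Σd² / [n(n²−1)] = 1 − 6×28 / (6×35) = 1 − 168/210 ≈ 0.2000

0.2000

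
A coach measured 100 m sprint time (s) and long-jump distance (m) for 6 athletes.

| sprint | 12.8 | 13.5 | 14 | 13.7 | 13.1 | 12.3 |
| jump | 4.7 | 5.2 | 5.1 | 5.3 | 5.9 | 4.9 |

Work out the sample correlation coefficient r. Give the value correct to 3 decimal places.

n = 6, Σx = 79.4, Σy = 31.1, Σx² = 1052.68, Σy² = 162.05, Σxy = 411.93
nΣxy − ΣxΣy = 2471.58 − 2469.34 = 2.24
nΣx² − (Σx)² = 6316.08 − 6304.36 = 11.72; nΣy² − (Σy)² = 972.3 − 967.21 = 5.09
r = 2.24 / √(11.72 × 5.09) = 2.24 / 7.7237 ≈ 0.290

0.290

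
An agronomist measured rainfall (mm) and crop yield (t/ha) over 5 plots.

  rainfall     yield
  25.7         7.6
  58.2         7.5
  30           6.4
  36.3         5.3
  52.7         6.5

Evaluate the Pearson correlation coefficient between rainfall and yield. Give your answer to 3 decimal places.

0.139

n = 5, Σx = 202.9, Σy = 33.3, Σx² = 9042.71, Σy² = 225.31, Σxy = 1358.76
nΣxy − ΣxΣy = 6793.8 − 6756.57 = 37.23
nΣx² − (Σx)² = 45213.55 − 41168.41 = 4045.14; nΣy² − (Σy)² = 1126.55 − 1108.89 = 17.66
r = 37.23 / √(4045.14 × 17.66) = 37.23 / 267.2773 ≈ 0.139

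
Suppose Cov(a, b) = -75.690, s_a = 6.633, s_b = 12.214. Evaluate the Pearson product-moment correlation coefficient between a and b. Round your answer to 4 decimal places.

-0.9343

r = Cov(a,b) / (s_a · s_b) = -75.690 / (6.633 × 12.214)
  = -75.690 / 81.0155 ≈ -0.9343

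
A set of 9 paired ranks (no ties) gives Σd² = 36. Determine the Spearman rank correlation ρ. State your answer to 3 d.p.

ρ = 1 − 6Σd² / [n(n²−1)] = 1 − 6×36 / (9×80)
  = 1 − 216/720 = 1 − 0.3000 ≈ 0.700

0.700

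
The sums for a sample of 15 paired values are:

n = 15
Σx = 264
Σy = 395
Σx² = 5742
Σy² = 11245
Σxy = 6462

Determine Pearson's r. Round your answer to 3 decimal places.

-0.510

r = (nΣxy − ΣxΣy) / √[(nΣx² − (Σx)²)(nΣy² − (Σy)²)]
Numerator: 15×6462 − 264×395 = -7350
Denominator: √[(86130 − 69696)(168675 − 156025)] = √[16434 × 12650] = 14418.3945
r = -7350 / 14418.3945 ≈ -0.510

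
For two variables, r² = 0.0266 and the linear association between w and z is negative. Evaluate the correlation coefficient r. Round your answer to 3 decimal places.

|r| = √0.0266 = 0.163
The association is negative, so r = −0.163.

-0.163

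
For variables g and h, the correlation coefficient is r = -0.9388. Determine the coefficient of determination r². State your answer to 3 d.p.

0.881

r² = (-0.9388)² = 0.881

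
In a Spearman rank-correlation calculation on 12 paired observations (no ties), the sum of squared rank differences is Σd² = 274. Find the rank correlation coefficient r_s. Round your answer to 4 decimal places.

0.0420

ρ = 1 − 6Σd² / [n(n²−1)] = 1 − 6×274 / (12×143)
  = 1 − 1644/1716 = 1 − 0.95804 ≈ 0.0420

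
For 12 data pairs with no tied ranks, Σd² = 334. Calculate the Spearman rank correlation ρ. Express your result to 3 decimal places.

-0.168

ρ = 1 − 6Σd² / [n(n²−1)] = 1 − 6×334 / (12×143)
  = 1 − 2004/1716 = 1 − 1.1678 ≈ -0.168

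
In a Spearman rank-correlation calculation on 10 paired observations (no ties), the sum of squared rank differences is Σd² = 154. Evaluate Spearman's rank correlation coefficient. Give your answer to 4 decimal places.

ρ = 1 − 6Σd² / [n(n²−1)] = 1 − 6×154 / (10×99)
  = 1 − 924/990 = 1 − 0.93333 ≈ 0.0667

0.0667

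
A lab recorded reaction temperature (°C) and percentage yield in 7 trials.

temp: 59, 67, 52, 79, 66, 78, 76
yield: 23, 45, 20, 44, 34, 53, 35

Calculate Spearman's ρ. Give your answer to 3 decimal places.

0.821

Rank temp: 2, 4, 1, 7, 3, 6, 5
Rank yield: 2, 6, 1, 5, 3, 7, 4
d = rank(temp) − rank(yield): 0, -2, 0, 2, 0, -1, 1; Σd² = 10
ρ = 1 − 6Σd² / [n(n²−1)] = 1 − 6×10 / (7×48) = 1 − 60/336 ≈ 0.821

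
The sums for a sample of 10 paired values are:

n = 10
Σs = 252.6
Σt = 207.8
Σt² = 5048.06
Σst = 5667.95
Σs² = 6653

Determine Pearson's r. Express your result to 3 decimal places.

0.940

r = (nΣst − ΣsΣt) / √[(nΣs² − (Σs)²)(nΣt² − (Σt)²)]
Numerator: 10×5667.95 − 252.6×207.8 = 4189.22
Denominator: √[(66530 − 63806.76)(50480.6 − 43180.84)] = √[2723.24 × 7299.76] = 4458.5870
r = 4189.22 / 4458.5870 ≈ 0.940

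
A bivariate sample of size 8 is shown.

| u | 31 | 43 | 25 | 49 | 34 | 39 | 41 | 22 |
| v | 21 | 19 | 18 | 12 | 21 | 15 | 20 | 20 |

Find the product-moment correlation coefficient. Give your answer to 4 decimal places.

n = 8, Σu = 284, Σv = 146, Σu² = 10678, Σv² = 2736, Σuv = 5065
nΣuv − ΣuΣv = 40520 − 41464 = -944
nΣu² − (Σu)² = 85424 − 80656 = 4768; nΣv² − (Σv)² = 21888 − 21316 = 572
r = -944 / √(4768 × 572) = -944 / 1651.4527 ≈ -0.5716

-0.5716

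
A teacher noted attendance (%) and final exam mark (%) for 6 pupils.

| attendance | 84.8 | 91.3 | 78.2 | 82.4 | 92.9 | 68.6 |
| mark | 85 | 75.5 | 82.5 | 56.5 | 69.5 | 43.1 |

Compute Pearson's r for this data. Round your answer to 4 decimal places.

n = 6, Σx = 498.2, Σy = 412.1, Σx² = 41768.1, Σy² = 29611.61, Σxy = 34621.46
nΣxy − ΣxΣy = 207728.76 − 205308.22 = 2420.54
nΣx² − (Σx)² = 250608.6 − 248203.24 = 2405.36; nΣy² − (Σy)² = 177669.66 − 169826.41 = 7843.25
r = 2420.54 / √(2405.36 × 7843.25) = 2420.54 / 4343.4825 ≈ 0.5573

0.5573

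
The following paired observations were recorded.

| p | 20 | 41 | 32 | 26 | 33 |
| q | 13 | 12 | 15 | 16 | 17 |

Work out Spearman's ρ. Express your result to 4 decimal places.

Rank p: 1, 5, 3, 2, 4
Rank q: 2, 1, 3, 4, 5
d = rank(p) − rank(q): -1, 4, 0, -2, -1; Σd² = 22
ρ = 1 − 6Σd² / [n(n²−1)] = 1 − 6×22 / (5×24) = 1 − 132/120 ≈ -0.1000

-0.1000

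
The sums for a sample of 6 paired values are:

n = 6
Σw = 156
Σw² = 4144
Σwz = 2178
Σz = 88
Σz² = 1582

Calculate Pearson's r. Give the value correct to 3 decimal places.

r = (nΣwz − ΣwΣz) / √[(nΣw² − (Σw)²)(nΣz² − (Σz)²)]
Numerator: 6×2178 − 156×88 = -660
Denominator: √[(24864 − 24336)(9492 − 7744)] = √[528 × 1748] = 960.6997
r = -660 / 960.6997 ≈ -0.687

-0.687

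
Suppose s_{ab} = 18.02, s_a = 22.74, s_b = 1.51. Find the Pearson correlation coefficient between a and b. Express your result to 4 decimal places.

0.5248

r = Cov(a,b) / (s_a · s_b) = 18.02 / (22.74 × 1.51)
  = 18.02 / 34.3374 ≈ 0.5248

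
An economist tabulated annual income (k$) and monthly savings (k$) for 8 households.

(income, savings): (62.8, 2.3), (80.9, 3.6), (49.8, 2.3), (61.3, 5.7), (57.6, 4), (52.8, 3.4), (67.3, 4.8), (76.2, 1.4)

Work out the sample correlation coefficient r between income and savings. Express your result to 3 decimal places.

n = 8, Σx = 508.7, Σy = 27.5, Σx² = 33167.71, Σy² = 108.59, Σxy = 1739.27
nΣxy − ΣxΣy = 13914.16 − 13989.25 = -75.09
nΣx² − (Σx)² = 265341.68 − 258775.69 = 6565.99; nΣy² − (Σy)² = 868.72 − 756.25 = 112.47
r = -75.09 / √(6565.99 × 112.47) = -75.09 / 859.3468 ≈ -0.087

-0.087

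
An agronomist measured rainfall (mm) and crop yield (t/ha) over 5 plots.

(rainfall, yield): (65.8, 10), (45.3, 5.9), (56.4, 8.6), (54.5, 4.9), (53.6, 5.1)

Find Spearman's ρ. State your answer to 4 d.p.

Rank rainfall: 5, 1, 4, 3, 2
Rank yield: 5, 3, 4, 1, 2
d = rank(rainfall) − rank(yield): 0, -2, 0, 2, 0; Σd² = 8
ρ = 1 − 6Σd² / [n(n²−1)] = 1 − 6×8 / (5×24) = 1 − 48/120 ≈ 0.6000

0.6000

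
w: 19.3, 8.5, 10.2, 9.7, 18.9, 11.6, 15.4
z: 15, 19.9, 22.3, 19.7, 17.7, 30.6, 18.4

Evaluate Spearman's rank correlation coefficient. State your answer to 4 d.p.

Rank w: 7, 1, 3, 2, 6, 4, 5
Rank z: 1, 5, 6, 4, 2, 7, 3
d = rank(w) − rank(z): 6, -4, -3, -2, 4, -3, 2; Σd² = 94
ρ = 1 − 6Σd² / [n(n²−1)] = 1 − 6×94 / (7×48) = 1 − 564/336 ≈ -0.6786

-0.6786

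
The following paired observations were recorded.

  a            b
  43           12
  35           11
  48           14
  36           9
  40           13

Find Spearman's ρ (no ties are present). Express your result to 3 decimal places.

0.800

Rank a: 4, 1, 5, 2, 3
Rank b: 3, 2, 5, 1, 4
d = rank(a) − rank(b): 1, -1, 0, 1, -1; Σd² = 4
ρ = 1 − 6Σd² / [n(n²−1)] = 1 − 6×4 / (5×24) = 1 − 24/120 ≈ 0.800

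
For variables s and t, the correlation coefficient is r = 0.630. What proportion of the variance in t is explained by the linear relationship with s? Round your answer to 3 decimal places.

0.397

r² = (0.630)² = 0.397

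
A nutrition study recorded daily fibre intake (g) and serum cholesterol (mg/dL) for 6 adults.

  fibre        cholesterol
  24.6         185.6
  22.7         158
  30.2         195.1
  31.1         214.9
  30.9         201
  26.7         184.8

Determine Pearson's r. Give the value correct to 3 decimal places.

0.911

n = 6, Σx = 166.2, Σy = 1139.4, Σx² = 4667.4, Σy² = 218209.42, Σxy = 31872.83
nΣxy − ΣxΣy = 191236.98 − 189368.28 = 1868.7
nΣx² − (Σx)² = 28004.4 − 27622.44 = 381.96; nΣy² − (Σy)² = 1309256.52 − 1298232.36 = 11024.16
r = 1868.7 / √(381.96 × 11024.16) = 1868.7 / 2052.0205 ≈ 0.911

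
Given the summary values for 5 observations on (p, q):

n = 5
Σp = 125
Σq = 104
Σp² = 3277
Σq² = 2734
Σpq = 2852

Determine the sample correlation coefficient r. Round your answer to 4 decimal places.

r = (nΣpq − ΣpΣq) / √[(nΣp² − (Σp)²)(nΣq² − (Σq)²)]
Numerator: 5×2852 − 125×104 = 1260
Denominator: √[(16385 − 15625)(13670 − 10816)] = √[760 × 2854] = 1472.7661
r = 1260 / 1472.7661 ≈ 0.8555

0.8555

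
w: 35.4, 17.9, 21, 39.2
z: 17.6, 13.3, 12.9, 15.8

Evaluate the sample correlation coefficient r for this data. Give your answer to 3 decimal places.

0.865

n = 4, Σw = 113.5, Σz = 59.6, Σw² = 3551.21, Σz² = 902.7, Σwz = 1751.37
nΣwz − ΣwΣz = 7005.48 − 6764.6 = 240.88
nΣw² − (Σw)² = 14204.84 − 12882.25 = 1322.59; nΣz² − (Σz)² = 3610.8 − 3552.16 = 58.64
r = 240.88 / √(1322.59 × 58.64) = 240.88 / 278.4900 ≈ 0.865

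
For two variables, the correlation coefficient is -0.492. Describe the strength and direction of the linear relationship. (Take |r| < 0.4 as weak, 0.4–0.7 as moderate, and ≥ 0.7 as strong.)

moderate negative

r = -0.492 < 0 so the relationship is negative.
|r| = 0.492, which falls in the moderate range.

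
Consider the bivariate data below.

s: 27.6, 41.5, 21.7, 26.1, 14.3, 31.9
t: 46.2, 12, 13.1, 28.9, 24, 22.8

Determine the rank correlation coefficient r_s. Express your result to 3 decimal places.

-0.314

Rank s: 4, 6, 2, 3, 1, 5
Rank t: 6, 1, 2, 5, 4, 3
d = rank(s) − rank(t): -2, 5, 0, -2, -3, 2; Σd² = 46
ρ = 1 − 6Σd² / [n(n²−1)] = 1 − 6×46 / (6×35) = 1 − 276/210 ≈ -0.314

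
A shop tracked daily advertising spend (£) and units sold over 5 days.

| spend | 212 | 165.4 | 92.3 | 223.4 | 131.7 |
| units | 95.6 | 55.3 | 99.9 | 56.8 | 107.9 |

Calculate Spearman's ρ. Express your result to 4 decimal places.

-0.6000

Rank spend: 4, 3, 1, 5, 2
Rank units: 3, 1, 4, 2, 5
d = rank(spend) − rank(units): 1, 2, -3, 3, -3; Σd² = 32
ρ = 1 − 6Σd² / [n(n²−1)] = 1 − 6×32 / (5×24) = 1 − 192/120 ≈ -0.6000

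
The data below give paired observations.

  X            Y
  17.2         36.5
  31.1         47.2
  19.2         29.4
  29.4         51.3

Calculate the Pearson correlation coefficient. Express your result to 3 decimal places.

0.881

n = 4, ΣX = 96.9, ΣY = 164.4, ΣX² = 2496.05, ΣY² = 7056.14, ΣXY = 4168.42
nΣXY − ΣXΣY = 16673.68 − 15930.36 = 743.32
nΣX² − (ΣX)² = 9984.2 − 9389.61 = 594.59; nΣY² − (ΣY)² = 28224.56 − 27027.36 = 1197.2
r = 743.32 / √(594.59 × 1197.2) = 743.32 / 843.7080 ≈ 0.881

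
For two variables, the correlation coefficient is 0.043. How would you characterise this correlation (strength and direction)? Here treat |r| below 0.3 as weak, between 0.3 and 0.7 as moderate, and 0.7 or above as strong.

r = 0.043 > 0 so the relationship is positive.
|r| = 0.043, which falls in the weak range.

weak positive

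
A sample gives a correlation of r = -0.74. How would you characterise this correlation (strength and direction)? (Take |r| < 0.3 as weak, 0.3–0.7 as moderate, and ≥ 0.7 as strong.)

strong negative

r = -0.74 < 0 so the relationship is negative.
|r| = 0.74, which falls in the strong range.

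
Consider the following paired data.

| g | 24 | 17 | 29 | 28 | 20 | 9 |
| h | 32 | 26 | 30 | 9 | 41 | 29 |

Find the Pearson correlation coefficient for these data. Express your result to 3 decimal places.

n = 6, Σg = 127, Σh = 167, Σg² = 2971, Σh² = 5203, Σgh = 3413
nΣgh − ΣgΣh = 20478 − 21209 = -731
nΣg² − (Σg)² = 17826 − 16129 = 1697; nΣh² − (Σh)² = 31218 − 27889 = 3329
r = -731 / √(1697 × 3329) = -731 / 2376.8283 ≈ -0.308

-0.308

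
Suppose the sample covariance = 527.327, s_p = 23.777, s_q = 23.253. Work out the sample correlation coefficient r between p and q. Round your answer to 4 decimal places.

r = Cov(p,q) / (s_p · s_q) = 527.327 / (23.777 × 23.253)
  = 527.327 / 552.8866 ≈ 0.9538

0.9538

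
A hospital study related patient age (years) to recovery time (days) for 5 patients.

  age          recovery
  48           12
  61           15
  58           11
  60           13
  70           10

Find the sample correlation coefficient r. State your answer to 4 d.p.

n = 5, Σx = 297, Σy = 61, Σx² = 17889, Σy² = 759, Σxy = 3609
nΣxy − ΣxΣy = 18045 − 18117 = -72
nΣx² − (Σx)² = 89445 − 88209 = 1236; nΣy² − (Σy)² = 3795 − 3721 = 74
r = -72 / √(1236 × 74) = -72 / 302.4302 ≈ -0.2381

-0.2381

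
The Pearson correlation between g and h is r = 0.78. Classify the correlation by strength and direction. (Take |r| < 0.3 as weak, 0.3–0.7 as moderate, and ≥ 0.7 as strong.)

strong positive

r = 0.78 > 0 so the relationship is positive.
|r| = 0.78, which falls in the strong range.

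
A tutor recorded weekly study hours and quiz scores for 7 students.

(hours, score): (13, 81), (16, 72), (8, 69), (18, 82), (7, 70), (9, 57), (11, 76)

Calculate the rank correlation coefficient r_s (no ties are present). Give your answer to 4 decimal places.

Rank hours: 5, 6, 2, 7, 1, 3, 4
Rank score: 6, 4, 2, 7, 3, 1, 5
d = rank(hours) − rank(score): -1, 2, 0, 0, -2, 2, -1; Σd² = 14
ρ = 1 − 6Σd² / [n(n²−1)] = 1 − 6×14 / (7×48) = 1 − 84/336 ≈ 0.7500

0.7500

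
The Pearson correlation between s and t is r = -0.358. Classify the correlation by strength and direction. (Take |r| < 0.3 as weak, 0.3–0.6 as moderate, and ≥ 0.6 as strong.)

moderate negative

r = -0.358 < 0 so the relationship is negative.
|r| = 0.358, which falls in the moderate range.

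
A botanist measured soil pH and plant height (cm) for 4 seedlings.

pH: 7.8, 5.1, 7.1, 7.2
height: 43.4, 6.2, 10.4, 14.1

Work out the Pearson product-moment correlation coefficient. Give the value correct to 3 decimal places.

n = 4, Σx = 27.2, Σy = 74.1, Σx² = 189.1, Σy² = 2228.97, Σxy = 545.5
nΣxy − ΣxΣy = 2182 − 2015.52 = 166.48
nΣx² − (Σx)² = 756.4 − 739.84 = 16.56; nΣy² − (Σy)² = 8915.88 − 5490.81 = 3425.07
r = 166.48 / √(16.56 × 3425.07) = 166.48 / 238.1578 ≈ 0.699

0.699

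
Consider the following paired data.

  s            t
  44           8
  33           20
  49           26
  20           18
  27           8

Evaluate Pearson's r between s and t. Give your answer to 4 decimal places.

n = 5, Σs = 173, Σt = 80, Σs² = 6555, Σt² = 1528, Σst = 2862
nΣst − ΣsΣt = 14310 − 13840 = 470
nΣs² − (Σs)² = 32775 − 29929 = 2846; nΣt² − (Σt)² = 7640 − 6400 = 1240
r = 470 / √(2846 × 1240) = 470 / 1878.5739 ≈ 0.2502

0.2502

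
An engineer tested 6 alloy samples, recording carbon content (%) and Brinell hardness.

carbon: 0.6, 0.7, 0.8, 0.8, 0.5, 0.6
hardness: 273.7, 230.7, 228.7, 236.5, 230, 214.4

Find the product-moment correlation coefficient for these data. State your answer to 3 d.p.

-0.095

n = 6, Σx = 4, Σy = 1414, Σx² = 2.74, Σy² = 335237.48, Σxy = 941.51
nΣxy − ΣxΣy = 5649.06 − 5656 = -6.94
nΣx² − (Σx)² = 16.44 − 16 = 0.44; nΣy² − (Σy)² = 2011424.88 − 1999396 = 12028.88
r = -6.94 / √(0.44 × 12028.88) = -6.94 / 72.7510 ≈ -0.095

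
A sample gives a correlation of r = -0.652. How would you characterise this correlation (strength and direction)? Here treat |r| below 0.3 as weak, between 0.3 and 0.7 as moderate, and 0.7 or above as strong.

r = -0.652 < 0 so the relationship is negative.
|r| = 0.652, which falls in the moderate range.

moderate negative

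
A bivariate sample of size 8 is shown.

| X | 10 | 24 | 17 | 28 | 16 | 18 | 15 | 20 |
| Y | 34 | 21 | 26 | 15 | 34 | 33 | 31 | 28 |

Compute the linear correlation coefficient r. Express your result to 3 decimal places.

n = 8, ΣX = 148, ΣY = 222, ΣX² = 2954, ΣY² = 6488, ΣXY = 3869
nΣXY − ΣXΣY = 30952 − 32856 = -1904
nΣX² − (ΣX)² = 23632 − 21904 = 1728; nΣY² − (ΣY)² = 51904 − 49284 = 2620
r = -1904 / √(1728 × 2620) = -1904 / 2127.7594 ≈ -0.895

-0.895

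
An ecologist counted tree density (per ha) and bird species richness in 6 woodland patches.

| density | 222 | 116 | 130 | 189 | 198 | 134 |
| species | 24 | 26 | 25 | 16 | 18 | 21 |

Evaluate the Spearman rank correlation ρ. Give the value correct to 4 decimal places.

Rank density: 6, 1, 2, 4, 5, 3
Rank species: 4, 6, 5, 1, 2, 3
d = rank(density) − rank(species): 2, -5, -3, 3, 3, 0; Σd² = 56
ρ = 1 − 6Σd² / [n(n²−1)] = 1 − 6×56 / (6×35) = 1 − 336/210 ≈ -0.6000

-0.6000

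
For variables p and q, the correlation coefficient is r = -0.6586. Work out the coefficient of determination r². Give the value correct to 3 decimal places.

r² = (-0.6586)² = 0.434

0.434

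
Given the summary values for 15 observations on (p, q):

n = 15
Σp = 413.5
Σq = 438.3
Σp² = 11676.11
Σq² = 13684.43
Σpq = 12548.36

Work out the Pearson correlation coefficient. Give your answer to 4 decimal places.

r = (nΣpq − ΣpΣq) / √[(nΣp² − (Σp)²)(nΣq² − (Σq)²)]
Numerator: 15×12548.36 − 413.5×438.3 = 6988.35
Denominator: √[(175141.65 − 170982.25)(205266.45 − 192106.89)] = √[4159.4 × 13159.56] = 7398.3697
r = 6988.35 / 7398.3697 ≈ 0.9446

0.9446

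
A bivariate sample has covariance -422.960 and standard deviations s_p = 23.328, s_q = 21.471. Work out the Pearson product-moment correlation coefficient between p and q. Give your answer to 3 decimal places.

r = Cov(p,q) / (s_p · s_q) = -422.960 / (23.328 × 21.471)
  = -422.960 / 500.8755 ≈ -0.844

-0.844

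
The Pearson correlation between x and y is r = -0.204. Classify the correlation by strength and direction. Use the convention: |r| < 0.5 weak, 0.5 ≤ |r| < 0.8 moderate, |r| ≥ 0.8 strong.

r = -0.204 < 0 so the relationship is negative.
|r| = 0.204, which falls in the weak range.

weak negative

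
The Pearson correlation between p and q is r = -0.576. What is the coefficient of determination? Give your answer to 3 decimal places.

0.332

r² = (-0.576)² = 0.332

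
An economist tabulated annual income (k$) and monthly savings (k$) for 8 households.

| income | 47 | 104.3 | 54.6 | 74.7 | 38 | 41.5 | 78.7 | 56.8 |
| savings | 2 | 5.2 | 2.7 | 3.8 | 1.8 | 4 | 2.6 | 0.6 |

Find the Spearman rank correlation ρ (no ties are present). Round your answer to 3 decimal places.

Rank income: 3, 8, 4, 6, 1, 2, 7, 5
Rank savings: 3, 8, 5, 6, 2, 7, 4, 1
d = rank(income) − rank(savings): 0, 0, -1, 0, -1, -5, 3, 4; Σd² = 52
ρ = 1 − 6Σd² / [n(n²−1)] = 1 − 6×52 / (8×63) = 1 − 312/504 ≈ 0.381

0.381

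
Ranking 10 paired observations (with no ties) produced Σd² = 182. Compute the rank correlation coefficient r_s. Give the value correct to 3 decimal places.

-0.103

ρ = 1 − 6Σd² / [n(n²−1)] = 1 − 6×182 / (10×99)
  = 1 − 1092/990 = 1 − 1.1030 ≈ -0.103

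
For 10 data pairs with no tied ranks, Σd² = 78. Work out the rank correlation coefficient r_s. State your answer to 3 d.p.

ρ = 1 − 6Σd² / [n(n²−1)] = 1 − 6×78 / (10×99)
  = 1 − 468/990 = 1 − 0.4727 ≈ 0.527

0.527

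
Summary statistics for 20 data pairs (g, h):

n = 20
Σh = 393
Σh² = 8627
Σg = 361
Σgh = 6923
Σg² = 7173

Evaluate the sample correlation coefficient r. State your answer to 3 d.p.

r = (nΣgh − ΣgΣh) / √[(nΣg² − (Σg)²)(nΣh² − (Σh)²)]
Numerator: 20×6923 − 361×393 = -3413
Denominator: √[(143460 − 130321)(172540 − 154449)] = √[13139 × 18091] = 15417.4463
r = -3413 / 15417.4463 ≈ -0.221

-0.221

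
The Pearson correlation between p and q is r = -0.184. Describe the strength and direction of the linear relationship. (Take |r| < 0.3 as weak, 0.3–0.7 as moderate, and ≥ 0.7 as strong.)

weak negative

r = -0.184 < 0 so the relationship is negative.
|r| = 0.184, which falls in the weak range.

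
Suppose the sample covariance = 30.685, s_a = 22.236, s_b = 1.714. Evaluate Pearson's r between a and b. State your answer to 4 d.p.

0.8051

r = Cov(a,b) / (s_a · s_b) = 30.685 / (22.236 × 1.714)
  = 30.685 / 38.1125 ≈ 0.8051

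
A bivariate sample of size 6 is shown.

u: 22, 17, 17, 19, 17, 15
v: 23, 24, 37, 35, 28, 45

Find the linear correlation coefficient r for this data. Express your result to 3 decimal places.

-0.634

n = 6, Σu = 107, Σv = 192, Σu² = 1937, Σv² = 6508, Σuv = 3359
nΣuv − ΣuΣv = 20154 − 20544 = -390
nΣu² − (Σu)² = 11622 − 11449 = 173; nΣv² − (Σv)² = 39048 − 36864 = 2184
r = -390 / √(173 × 2184) = -390 / 614.6804 ≈ -0.634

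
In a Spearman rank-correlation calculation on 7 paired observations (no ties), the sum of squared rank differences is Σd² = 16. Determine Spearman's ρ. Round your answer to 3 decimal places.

0.714

ρ = 1 − 6Σd² / [n(n²−1)] = 1 − 6×16 / (7×48)
  = 1 − 96/336 = 1 − 0.2857 ≈ 0.714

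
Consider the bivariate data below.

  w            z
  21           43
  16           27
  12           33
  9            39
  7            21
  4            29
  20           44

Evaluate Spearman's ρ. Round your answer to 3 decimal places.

0.643

Rank w: 7, 5, 4, 3, 2, 1, 6
Rank z: 6, 2, 4, 5, 1, 3, 7
d = rank(w) − rank(z): 1, 3, 0, -2, 1, -2, -1; Σd² = 20
ρ = 1 − 6Σd² / [n(n²−1)] = 1 − 6×20 / (7×48) = 1 − 120/336 ≈ 0.643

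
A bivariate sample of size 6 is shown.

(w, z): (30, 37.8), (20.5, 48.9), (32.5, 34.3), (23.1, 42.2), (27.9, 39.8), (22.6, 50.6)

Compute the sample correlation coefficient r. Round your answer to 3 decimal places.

-0.922

n = 6, Σw = 156.6, Σz = 253.6, Σw² = 4199.28, Σz² = 10921.78, Σwz = 6480
nΣwz − ΣwΣz = 38880 − 39713.76 = -833.76
nΣw² − (Σw)² = 25195.68 − 24523.56 = 672.12; nΣz² − (Σz)² = 65530.68 − 64312.96 = 1217.72
r = -833.76 / √(672.12 × 1217.72) = -833.76 / 904.6845 ≈ -0.922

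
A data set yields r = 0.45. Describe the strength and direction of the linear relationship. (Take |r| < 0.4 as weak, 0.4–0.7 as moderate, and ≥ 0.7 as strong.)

r = 0.45 > 0 so the relationship is positive.
|r| = 0.45, which falls in the moderate range.

moderate positive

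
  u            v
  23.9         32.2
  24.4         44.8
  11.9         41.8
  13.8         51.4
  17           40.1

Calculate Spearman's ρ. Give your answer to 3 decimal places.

Rank u: 4, 5, 1, 2, 3
Rank v: 1, 4, 3, 5, 2
d = rank(u) − rank(v): 3, 1, -2, -3, 1; Σd² = 24
ρ = 1 − 6Σd² / [n(n²−1)] = 1 − 6×24 / (5×24) = 1 − 144/120 ≈ -0.200

-0.200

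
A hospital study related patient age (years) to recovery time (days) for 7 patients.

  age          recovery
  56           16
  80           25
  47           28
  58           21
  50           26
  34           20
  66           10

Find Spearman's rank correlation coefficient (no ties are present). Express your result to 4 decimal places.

Rank age: 4, 7, 2, 5, 3, 1, 6
Rank recovery: 2, 5, 7, 4, 6, 3, 1
d = rank(age) − rank(recovery): 2, 2, -5, 1, -3, -2, 5; Σd² = 72
ρ = 1 − 6Σd² / [n(n²−1)] = 1 − 6×72 / (7×48) = 1 − 432/336 ≈ -0.2857

-0.2857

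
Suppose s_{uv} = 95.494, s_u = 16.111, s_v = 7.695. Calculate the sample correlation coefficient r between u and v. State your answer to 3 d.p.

0.770

r = Cov(u,v) / (s_u · s_v) = 95.494 / (16.111 × 7.695)
  = 95.494 / 123.9741 ≈ 0.770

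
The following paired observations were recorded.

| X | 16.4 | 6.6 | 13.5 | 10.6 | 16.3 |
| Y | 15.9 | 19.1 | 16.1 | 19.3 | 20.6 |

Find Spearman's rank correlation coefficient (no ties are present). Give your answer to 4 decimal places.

Rank X: 5, 1, 3, 2, 4
Rank Y: 1, 3, 2, 4, 5
d = rank(X) − rank(Y): 4, -2, 1, -2, -1; Σd² = 26
ρ = 1 − 6Σd² / [n(n²−1)] = 1 − 6×26 / (5×24) = 1 − 156/120 ≈ -0.3000

-0.3000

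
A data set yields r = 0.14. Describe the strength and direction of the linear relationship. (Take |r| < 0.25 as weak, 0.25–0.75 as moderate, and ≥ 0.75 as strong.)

weak positive

r = 0.14 > 0 so the relationship is positive.
|r| = 0.14, which falls in the weak range.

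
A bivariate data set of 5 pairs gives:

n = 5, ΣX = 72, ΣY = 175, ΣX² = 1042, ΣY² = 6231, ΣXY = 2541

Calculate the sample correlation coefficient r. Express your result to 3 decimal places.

0.894

r = (nΣXY − ΣXΣY) / √[(nΣX² − (ΣX)²)(nΣY² − (ΣY)²)]
Numerator: 5×2541 − 72×175 = 105
Denominator: √[(5210 − 5184)(31155 − 30625)] = √[26 × 530] = 117.3882
r = 105 / 117.3882 ≈ 0.894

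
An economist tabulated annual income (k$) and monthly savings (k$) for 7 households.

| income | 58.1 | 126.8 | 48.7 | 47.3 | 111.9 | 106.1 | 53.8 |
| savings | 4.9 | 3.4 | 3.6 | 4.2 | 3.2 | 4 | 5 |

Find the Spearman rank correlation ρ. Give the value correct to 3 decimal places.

Rank income: 4, 7, 2, 1, 6, 5, 3
Rank savings: 6, 2, 3, 5, 1, 4, 7
d = rank(income) − rank(savings): -2, 5, -1, -4, 5, 1, -4; Σd² = 88
ρ = 1 − 6Σd² / [n(n²−1)] = 1 − 6×88 / (7×48) = 1 − 528/336 ≈ -0.571

-0.571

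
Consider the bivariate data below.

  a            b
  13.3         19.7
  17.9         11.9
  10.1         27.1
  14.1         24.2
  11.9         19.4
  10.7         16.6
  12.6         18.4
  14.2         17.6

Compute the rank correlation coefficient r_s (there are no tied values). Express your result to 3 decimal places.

Rank a: 5, 8, 1, 6, 3, 2, 4, 7
Rank b: 6, 1, 8, 7, 5, 2, 4, 3
d = rank(a) − rank(b): -1, 7, -7, -1, -2, 0, 0, 4; Σd² = 120
ρ = 1 − 6Σd² / [n(n²−1)] = 1 − 6×120 / (8×63) = 1 − 720/504 ≈ -0.429

-0.429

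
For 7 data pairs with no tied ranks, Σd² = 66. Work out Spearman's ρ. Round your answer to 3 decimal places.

ρ = 1 − 6Σd² / [n(n²−1)] = 1 − 6×66 / (7×48)
  = 1 − 396/336 = 1 − 1.1786 ≈ -0.179

-0.179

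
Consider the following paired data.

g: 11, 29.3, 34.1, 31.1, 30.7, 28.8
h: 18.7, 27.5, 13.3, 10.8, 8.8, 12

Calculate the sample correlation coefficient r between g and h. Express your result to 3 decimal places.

n = 6, Σg = 165, Σh = 91.1, Σg² = 4881.44, Σh² = 1620.91, Σgh = 2416.62
nΣgh − ΣgΣh = 14499.72 − 15031.5 = -531.78
nΣg² − (Σg)² = 29288.64 − 27225 = 2063.64; nΣh² − (Σh)² = 9725.46 − 8299.21 = 1426.25
r = -531.78 / √(2063.64 × 1426.25) = -531.78 / 1715.5951 ≈ -0.310

-0.310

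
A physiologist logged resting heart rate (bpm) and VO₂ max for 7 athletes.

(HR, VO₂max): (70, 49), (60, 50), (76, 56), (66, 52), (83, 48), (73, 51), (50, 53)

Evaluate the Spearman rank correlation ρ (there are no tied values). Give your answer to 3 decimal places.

-0.286

Rank HR: 4, 2, 6, 3, 7, 5, 1
Rank VO₂max: 2, 3, 7, 5, 1, 4, 6
d = rank(HR) − rank(VO₂max): 2, -1, -1, -2, 6, 1, -5; Σd² = 72
ρ = 1 − 6Σd² / [n(n²−1)] = 1 − 6×72 / (7×48) = 1 − 432/336 ≈ -0.286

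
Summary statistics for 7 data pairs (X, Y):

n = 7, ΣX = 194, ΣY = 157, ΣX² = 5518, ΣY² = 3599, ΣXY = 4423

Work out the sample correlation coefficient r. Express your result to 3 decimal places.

r = (nΣXY − ΣXΣY) / √[(nΣX² − (ΣX)²)(nΣY² − (ΣY)²)]
Numerator: 7×4423 − 194×157 = 503
Denominator: √[(38626 − 37636)(25193 − 24649)] = √[990 × 544] = 733.8665
r = 503 / 733.8665 ≈ 0.685

0.685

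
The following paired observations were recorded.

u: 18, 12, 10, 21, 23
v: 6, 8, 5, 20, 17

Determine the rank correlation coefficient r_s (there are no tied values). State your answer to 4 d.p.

0.8000

Rank u: 3, 2, 1, 4, 5
Rank v: 2, 3, 1, 5, 4
d = rank(u) − rank(v): 1, -1, 0, -1, 1; Σd² = 4
ρ = 1 − 6Σd² / [n(n²−1)] = 1 − 6×4 / (5×24) = 1 − 24/120 ≈ 0.8000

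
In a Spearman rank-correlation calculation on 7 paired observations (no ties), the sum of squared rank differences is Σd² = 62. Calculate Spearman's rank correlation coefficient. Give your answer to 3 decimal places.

ρ = 1 − 6Σd² / [n(n²−1)] = 1 − 6×62 / (7×48)
  = 1 − 372/336 = 1 − 1.1071 ≈ -0.107

-0.107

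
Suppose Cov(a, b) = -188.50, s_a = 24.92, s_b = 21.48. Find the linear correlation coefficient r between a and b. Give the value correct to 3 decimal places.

-0.352

r = Cov(a,b) / (s_a · s_b) = -188.50 / (24.92 × 21.48)
  = -188.50 / 535.2816 ≈ -0.352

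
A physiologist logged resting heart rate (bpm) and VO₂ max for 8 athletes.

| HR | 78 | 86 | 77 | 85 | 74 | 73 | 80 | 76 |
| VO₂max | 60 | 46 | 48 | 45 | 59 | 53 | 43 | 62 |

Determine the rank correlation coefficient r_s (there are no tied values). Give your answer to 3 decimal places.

Rank HR: 5, 8, 4, 7, 2, 1, 6, 3
Rank VO₂max: 7, 3, 4, 2, 6, 5, 1, 8
d = rank(HR) − rank(VO₂max): -2, 5, 0, 5, -4, -4, 5, -5; Σd² = 136
ρ = 1 − 6Σd² / [n(n²−1)] = 1 − 6×136 / (8×63) = 1 − 816/504 ≈ -0.619

-0.619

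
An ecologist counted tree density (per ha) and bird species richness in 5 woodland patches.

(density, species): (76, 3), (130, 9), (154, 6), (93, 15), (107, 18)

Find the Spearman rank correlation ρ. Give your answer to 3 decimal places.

Rank density: 1, 4, 5, 2, 3
Rank species: 1, 3, 2, 4, 5
d = rank(density) − rank(species): 0, 1, 3, -2, -2; Σd² = 18
ρ = 1 − 6Σd² / [n(n²−1)] = 1 − 6×18 / (5×24) = 1 − 108/120 ≈ 0.100

0.100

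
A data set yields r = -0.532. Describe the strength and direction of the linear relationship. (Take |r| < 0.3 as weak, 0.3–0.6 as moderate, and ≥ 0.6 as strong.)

r = -0.532 < 0 so the relationship is negative.
|r| = 0.532, which falls in the moderate range.

moderate negative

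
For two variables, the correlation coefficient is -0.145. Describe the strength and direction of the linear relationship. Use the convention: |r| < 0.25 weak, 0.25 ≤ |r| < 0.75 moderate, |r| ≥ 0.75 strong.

weak negative

r = -0.145 < 0 so the relationship is negative.
|r| = 0.145, which falls in the weak range.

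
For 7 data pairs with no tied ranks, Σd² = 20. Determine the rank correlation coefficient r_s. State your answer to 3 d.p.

ρ = 1 − 6Σd² / [n(n²−1)] = 1 − 6×20 / (7×48)
  = 1 − 120/336 = 1 − 0.3571 ≈ 0.643

0.643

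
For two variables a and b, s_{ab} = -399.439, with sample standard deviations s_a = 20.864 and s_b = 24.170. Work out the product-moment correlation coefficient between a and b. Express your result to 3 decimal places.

-0.792

r = Cov(a,b) / (s_a · s_b) = -399.439 / (20.864 × 24.170)
  = -399.439 / 504.2829 ≈ -0.792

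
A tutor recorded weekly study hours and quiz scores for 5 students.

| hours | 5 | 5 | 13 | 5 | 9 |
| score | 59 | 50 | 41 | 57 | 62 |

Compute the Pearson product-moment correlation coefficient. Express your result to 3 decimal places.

n = 5, Σx = 37, Σy = 269, Σx² = 325, Σy² = 14755, Σxy = 1921
nΣxy − ΣxΣy = 9605 − 9953 = -348
nΣx² − (Σx)² = 1625 − 1369 = 256; nΣy² − (Σy)² = 73775 − 72361 = 1414
r = -348 / √(256 × 1414) = -348 / 601.6511 ≈ -0.578

-0.578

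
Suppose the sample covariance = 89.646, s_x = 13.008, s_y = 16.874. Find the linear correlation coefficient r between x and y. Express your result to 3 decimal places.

0.408

r = Cov(x,y) / (s_x · s_y) = 89.646 / (13.008 × 16.874)
  = 89.646 / 219.4970 ≈ 0.408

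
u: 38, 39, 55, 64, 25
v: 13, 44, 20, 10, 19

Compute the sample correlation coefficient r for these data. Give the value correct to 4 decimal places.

n = 5, Σu = 221, Σv = 106, Σu² = 10711, Σv² = 2966, Σuv = 4425
nΣuv − ΣuΣv = 22125 − 23426 = -1301
nΣu² − (Σu)² = 53555 − 48841 = 4714; nΣv² − (Σv)² = 14830 − 11236 = 3594
r = -1301 / √(4714 × 3594) = -1301 / 4116.0802 ≈ -0.3161

-0.3161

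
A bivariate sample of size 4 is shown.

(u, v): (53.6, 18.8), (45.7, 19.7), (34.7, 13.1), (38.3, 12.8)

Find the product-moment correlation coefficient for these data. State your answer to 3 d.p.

0.856

n = 4, Σu = 172.3, Σv = 64.4, Σu² = 7632.43, Σv² = 1076.98, Σuv = 2852.78
nΣuv − ΣuΣv = 11411.12 − 11096.12 = 315
nΣu² − (Σu)² = 30529.72 − 29687.29 = 842.43; nΣv² − (Σv)² = 4307.92 − 4147.36 = 160.56
r = 315 / √(842.43 × 160.56) = 315 / 367.7779 ≈ 0.856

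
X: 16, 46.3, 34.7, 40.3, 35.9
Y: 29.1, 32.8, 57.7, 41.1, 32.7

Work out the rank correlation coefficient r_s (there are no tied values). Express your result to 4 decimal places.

Rank X: 1, 5, 2, 4, 3
Rank Y: 1, 3, 5, 4, 2
d = rank(X) − rank(Y): 0, 2, -3, 0, 1; Σd² = 14
ρ = 1 − 6Σd² / [n(n²−1)] = 1 − 6×14 / (5×24) = 1 − 84/120 ≈ 0.3000

0.3000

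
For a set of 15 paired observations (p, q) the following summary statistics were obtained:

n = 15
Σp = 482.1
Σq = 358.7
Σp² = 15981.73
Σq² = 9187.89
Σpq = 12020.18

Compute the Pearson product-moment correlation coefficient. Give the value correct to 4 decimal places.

r = (nΣpq − ΣpΣq) / √[(nΣp² − (Σp)²)(nΣq² − (Σq)²)]
Numerator: 15×12020.18 − 482.1×358.7 = 7373.43
Denominator: √[(239725.95 − 232420.41)(137818.35 − 128665.69)] = √[7305.54 × 9152.66] = 8177.1097
r = 7373.43 / 8177.1097 ≈ 0.9017

0.9017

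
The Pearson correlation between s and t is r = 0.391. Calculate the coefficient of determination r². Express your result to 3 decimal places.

r² = (0.391)² = 0.153

0.153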